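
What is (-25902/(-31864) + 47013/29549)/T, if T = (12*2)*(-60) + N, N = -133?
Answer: -1131700215/740528552764 ≈ -0.0015282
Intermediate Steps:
T = -1573 (T = (12*2)*(-60) - 133 = 24*(-60) - 133 = -1440 - 133 = -1573)
(-25902/(-31864) + 47013/29549)/T = (-25902/(-31864) + 47013/29549)/(-1573) = (-25902*(-1/31864) + 47013*(1/29549))*(-1/1573) = (12951/15932 + 47013/29549)*(-1/1573) = (1131700215/470774668)*(-1/1573) = -1131700215/740528552764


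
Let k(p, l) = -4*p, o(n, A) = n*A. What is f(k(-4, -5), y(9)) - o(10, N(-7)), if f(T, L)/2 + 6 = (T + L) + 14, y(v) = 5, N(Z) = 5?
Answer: 8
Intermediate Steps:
o(n, A) = A*n
f(T, L) = 16 + 2*L + 2*T (f(T, L) = -12 + 2*((T + L) + 14) = -12 + 2*((L + T) + 14) = -12 + 2*(14 + L + T) = -12 + (28 + 2*L + 2*T) = 16 + 2*L + 2*T)
f(k(-4, -5), y(9)) - o(10, N(-7)) = (16 + 2*5 + 2*(-4*(-4))) - 5*10 = (16 + 10 + 2*16) - 1*50 = (16 + 10 + 32) - 50 = 58 - 50 = 8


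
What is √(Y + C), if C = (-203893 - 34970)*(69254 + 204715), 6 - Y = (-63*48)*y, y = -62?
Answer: I*√65441244729 ≈ 2.5581e+5*I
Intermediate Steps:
Y = -187482 (Y = 6 - (-63*48)*(-62) = 6 - (-3024)*(-62) = 6 - 1*187488 = 6 - 187488 = -187482)
C = -65441057247 (C = -238863*273969 = -65441057247)
√(Y + C) = √(-187482 - 65441057247) = √(-65441244729) = I*√65441244729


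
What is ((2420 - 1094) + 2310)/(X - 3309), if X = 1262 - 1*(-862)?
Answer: -1212/395 ≈ -3.0684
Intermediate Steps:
X = 2124 (X = 1262 + 862 = 2124)
((2420 - 1094) + 2310)/(X - 3309) = ((2420 - 1094) + 2310)/(2124 - 3309) = (1326 + 2310)/(-1185) = 3636*(-1/1185) = -1212/395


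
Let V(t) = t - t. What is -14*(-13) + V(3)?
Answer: 182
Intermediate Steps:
V(t) = 0
-14*(-13) + V(3) = -14*(-13) + 0 = 182 + 0 = 182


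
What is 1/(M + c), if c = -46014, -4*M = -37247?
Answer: -4/146809 ≈ -2.7246e-5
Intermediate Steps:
M = 37247/4 (M = -1/4*(-37247) = 37247/4 ≈ 9311.8)
1/(M + c) = 1/(37247/4 - 46014) = 1/(-146809/4) = -4/146809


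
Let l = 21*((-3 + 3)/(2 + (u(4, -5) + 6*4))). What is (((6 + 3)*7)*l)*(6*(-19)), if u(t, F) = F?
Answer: 0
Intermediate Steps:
l = 0 (l = 21*((-3 + 3)/(2 + (-5 + 6*4))) = 21*(0/(2 + (-5 + 24))) = 21*(0/(2 + 19)) = 21*(0/21) = 21*(0*(1/21)) = 21*0 = 0)
(((6 + 3)*7)*l)*(6*(-19)) = (((6 + 3)*7)*0)*(6*(-19)) = ((9*7)*0)*(-114) = (63*0)*(-114) = 0*(-114) = 0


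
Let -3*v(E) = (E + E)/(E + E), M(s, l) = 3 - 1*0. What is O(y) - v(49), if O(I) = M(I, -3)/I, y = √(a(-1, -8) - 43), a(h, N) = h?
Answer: ⅓ - 3*I*√11/22 ≈ 0.33333 - 0.45227*I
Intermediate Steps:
y = 2*I*√11 (y = √(-1 - 43) = √(-44) = 2*I*√11 ≈ 6.6332*I)
M(s, l) = 3 (M(s, l) = 3 + 0 = 3)
v(E) = -⅓ (v(E) = -(E + E)/(3*(E + E)) = -2*E/(3*(2*E)) = -2*E*1/(2*E)/3 = -⅓*1 = -⅓)
O(I) = 3/I
O(y) - v(49) = 3/((2*I*√11)) - 1*(-⅓) = 3*(-I*√11/22) + ⅓ = -3*I*√11/22 + ⅓ = ⅓ - 3*I*√11/22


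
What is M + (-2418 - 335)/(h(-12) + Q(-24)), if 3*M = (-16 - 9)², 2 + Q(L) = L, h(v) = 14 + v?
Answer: 7753/24 ≈ 323.04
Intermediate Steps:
Q(L) = -2 + L
M = 625/3 (M = (-16 - 9)²/3 = (⅓)*(-25)² = (⅓)*625 = 625/3 ≈ 208.33)
M + (-2418 - 335)/(h(-12) + Q(-24)) = 625/3 + (-2418 - 335)/((14 - 12) + (-2 - 24)) = 625/3 - 2753/(2 - 26) = 625/3 - 2753/(-24) = 625/3 - 2753*(-1/24) = 625/3 + 2753/24 = 7753/24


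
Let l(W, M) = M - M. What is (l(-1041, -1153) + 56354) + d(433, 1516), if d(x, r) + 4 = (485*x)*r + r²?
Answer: 320722186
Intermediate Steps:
d(x, r) = -4 + r² + 485*r*x (d(x, r) = -4 + ((485*x)*r + r²) = -4 + (485*r*x + r²) = -4 + (r² + 485*r*x) = -4 + r² + 485*r*x)
l(W, M) = 0
(l(-1041, -1153) + 56354) + d(433, 1516) = (0 + 56354) + (-4 + 1516² + 485*1516*433) = 56354 + (-4 + 2298256 + 318367580) = 56354 + 320665832 = 320722186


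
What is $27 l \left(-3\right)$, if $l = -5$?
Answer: $405$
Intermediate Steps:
$27 l \left(-3\right) = 27 \left(-5\right) \left(-3\right) = \left(-135\right) \left(-3\right) = 405$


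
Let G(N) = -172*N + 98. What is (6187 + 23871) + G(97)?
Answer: 13472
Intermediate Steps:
G(N) = 98 - 172*N
(6187 + 23871) + G(97) = (6187 + 23871) + (98 - 172*97) = 30058 + (98 - 16684) = 30058 - 16586 = 13472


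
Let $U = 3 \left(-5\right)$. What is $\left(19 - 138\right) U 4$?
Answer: $7140$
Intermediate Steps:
$U = -15$
$\left(19 - 138\right) U 4 = \left(19 - 138\right) \left(\left(-15\right) 4\right) = \left(-119\right) \left(-60\right) = 7140$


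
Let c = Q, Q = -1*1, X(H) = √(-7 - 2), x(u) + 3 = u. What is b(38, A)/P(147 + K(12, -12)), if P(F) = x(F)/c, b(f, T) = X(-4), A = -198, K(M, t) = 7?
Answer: -3*I/151 ≈ -0.019868*I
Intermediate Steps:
x(u) = -3 + u
X(H) = 3*I (X(H) = √(-9) = 3*I)
b(f, T) = 3*I
Q = -1
c = -1
P(F) = 3 - F (P(F) = (-3 + F)/(-1) = (-3 + F)*(-1) = 3 - F)
b(38, A)/P(147 + K(12, -12)) = (3*I)/(3 - (147 + 7)) = (3*I)/(3 - 1*154) = (3*I)/(3 - 154) = (3*I)/(-151) = (3*I)*(-1/151) = -3*I/151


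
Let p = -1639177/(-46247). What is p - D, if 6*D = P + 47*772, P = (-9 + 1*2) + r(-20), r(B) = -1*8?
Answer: -1667497381/277482 ≈ -6009.4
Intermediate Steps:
r(B) = -8
P = -15 (P = (-9 + 1*2) - 8 = (-9 + 2) - 8 = -7 - 8 = -15)
D = 36269/6 (D = (-15 + 47*772)/6 = (-15 + 36284)/6 = (⅙)*36269 = 36269/6 ≈ 6044.8)
p = 1639177/46247 (p = -1639177*(-1/46247) = 1639177/46247 ≈ 35.444)
p - D = 1639177/46247 - 1*36269/6 = 1639177/46247 - 36269/6 = -1667497381/277482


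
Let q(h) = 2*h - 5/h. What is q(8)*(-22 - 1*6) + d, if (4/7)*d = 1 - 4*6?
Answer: -1883/4 ≈ -470.75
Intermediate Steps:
d = -161/4 (d = 7*(1 - 4*6)/4 = 7*(1 - 1*24)/4 = 7*(1 - 24)/4 = (7/4)*(-23) = -161/4 ≈ -40.250)
q(h) = -5/h + 2*h
q(8)*(-22 - 1*6) + d = (-5/8 + 2*8)*(-22 - 1*6) - 161/4 = (-5*⅛ + 16)*(-22 - 6) - 161/4 = (-5/8 + 16)*(-28) - 161/4 = (123/8)*(-28) - 161/4 = -861/2 - 161/4 = -1883/4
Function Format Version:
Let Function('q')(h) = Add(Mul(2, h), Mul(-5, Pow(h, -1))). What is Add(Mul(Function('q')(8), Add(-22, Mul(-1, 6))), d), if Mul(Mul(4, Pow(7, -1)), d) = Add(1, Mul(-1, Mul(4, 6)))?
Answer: Rational(-1883, 4) ≈ -470.75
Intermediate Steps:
d = Rational(-161, 4) (d = Mul(Rational(7, 4), Add(1, Mul(-1, Mul(4, 6)))) = Mul(Rational(7, 4), Add(1, Mul(-1, 24))) = Mul(Rational(7, 4), Add(1, -24)) = Mul(Rational(7, 4), -23) = Rational(-161, 4) ≈ -40.250)
Function('q')(h) = Add(Mul(-5, Pow(h, -1)), Mul(2, h))
Add(Mul(Function('q')(8), Add(-22, Mul(-1, 6))), d) = Add(Mul(Add(Mul(-5, Pow(8, -1)), Mul(2, 8)), Add(-22, Mul(-1, 6))), Rational(-161, 4)) = Add(Mul(Add(Mul(-5, Rational(1, 8)), 16), Add(-22, -6)), Rational(-161, 4)) = Add(Mul(Add(Rational(-5, 8), 16), -28), Rational(-161, 4)) = Add(Mul(Rational(123, 8), -28), Rational(-161, 4)) = Add(Rational(-861, 2), Rational(-161, 4)) = Rational(-1883, 4)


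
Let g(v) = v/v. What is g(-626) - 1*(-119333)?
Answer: 119334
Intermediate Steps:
g(v) = 1
g(-626) - 1*(-119333) = 1 - 1*(-119333) = 1 + 119333 = 119334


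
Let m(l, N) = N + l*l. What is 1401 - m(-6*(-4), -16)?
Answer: 841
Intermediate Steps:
m(l, N) = N + l²
1401 - m(-6*(-4), -16) = 1401 - (-16 + (-6*(-4))²) = 1401 - (-16 + 24²) = 1401 - (-16 + 576) = 1401 - 1*560 = 1401 - 560 = 841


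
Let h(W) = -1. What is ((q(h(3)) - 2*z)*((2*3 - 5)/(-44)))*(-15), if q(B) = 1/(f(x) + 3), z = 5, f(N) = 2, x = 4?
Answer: -147/44 ≈ -3.3409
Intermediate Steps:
q(B) = 1/5 (q(B) = 1/(2 + 3) = 1/5)
((q(h(3)) - 2*z)*((2*3 - 5)/(-44)))*(-15) = ((1/5 - 2*5)*((2*3 - 5)/(-44)))*(-15) = ((1/5 - 10)*((6 - 5)*(-1/44)))*(-15) = -49*(-1)/(5*44)*(-15) = -49/5*(-1/44)*(-15) = (49/220)*(-15) = -147/44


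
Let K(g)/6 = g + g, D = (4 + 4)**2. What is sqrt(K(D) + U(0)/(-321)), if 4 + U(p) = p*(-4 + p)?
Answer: 2*sqrt(19784193)/321 ≈ 27.713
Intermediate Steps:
U(p) = -4 + p*(-4 + p)
D = 64 (D = 8**2 = 64)
K(g) = 12*g (K(g) = 6*(g + g) = 6*(2*g) = 12*g)
sqrt(K(D) + U(0)/(-321)) = sqrt(12*64 + (-4 + 0**2 - 4*0)/(-321)) = sqrt(768 + (-4 + 0 + 0)*(-1/321)) = sqrt(768 - 4*(-1/321)) = sqrt(768 + 4/321) = sqrt(246532/321) = 2*sqrt(19784193)/321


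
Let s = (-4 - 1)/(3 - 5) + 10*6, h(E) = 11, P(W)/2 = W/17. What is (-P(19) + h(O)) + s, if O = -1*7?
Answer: 2423/34 ≈ 71.265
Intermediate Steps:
O = -7
P(W) = 2*W/17 (P(W) = 2*(W/17) = 2*W/17)
s = 125/2 (s = -5/(-2) + 60 = -5*(-1/2) + 60 = 5/2 + 60 = 125/2 ≈ 62.500)
(-P(19) + h(O)) + s = (-2*19/17 + 11) + 125/2 = (-1*38/17 + 11) + 125/2 = (-38/17 + 11) + 125/2 = 149/17 + 125/2 = 2423/34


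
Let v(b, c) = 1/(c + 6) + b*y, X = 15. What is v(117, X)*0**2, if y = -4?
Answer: 0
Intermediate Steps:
v(b, c) = 1/(6 + c) - 4*b (v(b, c) = 1/(c + 6) + b*(-4) = 1/(6 + c) - 4*b)
v(117, X)*0**2 = ((1 - 24*117 - 4*117*15)/(6 + 15))*0**2 = ((1 - 2808 - 7020)/21)*0 = ((1/21)*(-9827))*0 = -9827/21*0 = 0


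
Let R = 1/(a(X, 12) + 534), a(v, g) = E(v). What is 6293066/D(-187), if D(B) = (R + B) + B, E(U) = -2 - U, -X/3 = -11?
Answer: -3140239934/186625 ≈ -16826.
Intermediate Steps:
X = 33 (X = -3*(-11) = 33)
a(v, g) = -2 - v
R = 1/499 (R = 1/((-2 - 1*33) + 534) = 1/((-2 - 33) + 534) = 1/(-35 + 534) = 1/499 ≈ 0.0020040)
D(B) = 1/499 + 2*B (D(B) = (1/499 + B) + B = 1/499 + 2*B)
6293066/D(-187) = 6293066/(1/499 + 2*(-187)) = 6293066/(1/499 - 374) = 6293066/(-186625/499) = 6293066*(-499/186625) = -3140239934/186625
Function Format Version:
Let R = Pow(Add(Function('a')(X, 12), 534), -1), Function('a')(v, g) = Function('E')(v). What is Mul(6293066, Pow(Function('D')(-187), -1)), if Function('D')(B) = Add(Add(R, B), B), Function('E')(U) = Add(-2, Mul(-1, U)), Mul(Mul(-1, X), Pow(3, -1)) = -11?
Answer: Rational(-3140239934, 186625) ≈ -16826.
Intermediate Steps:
X = 33 (X = Mul(-3, -11) = 33)
Function('a')(v, g) = Add(-2, Mul(-1, v))
R = Rational(1, 499) (R = Pow(Add(Add(-2, Mul(-1, 33)), 534), -1) = Pow(Add(Add(-2, -33), 534), -1) = Pow(Add(-35, 534), -1) = Pow(499, -1) = Rational(1, 499) ≈ 0.0020040)
Function('D')(B) = Add(Rational(1, 499), Mul(2, B)) (Function('D')(B) = Add(Add(Rational(1, 499), B), B) = Add(Rational(1, 499), Mul(2, B)))
Mul(6293066, Pow(Function('D')(-187), -1)) = Mul(6293066, Pow(Add(Rational(1, 499), Mul(2, -187)), -1)) = Mul(6293066, Pow(Add(Rational(1, 499), -374), -1)) = Mul(6293066, Pow(Rational(-186625, 499), -1)) = Mul(6293066, Rational(-499, 186625)) = Rational(-3140239934, 186625)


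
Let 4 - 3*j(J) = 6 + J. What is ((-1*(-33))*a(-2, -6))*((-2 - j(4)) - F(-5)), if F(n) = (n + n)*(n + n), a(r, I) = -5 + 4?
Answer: 3300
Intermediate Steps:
a(r, I) = -1
j(J) = -2/3 - J/3 (j(J) = 4/3 - (6 + J)/3 = 4/3 + (-2 - J/3) = -2/3 - J/3)
F(n) = 4*n**2 (F(n) = (2*n)*(2*n) = 4*n**2)
((-1*(-33))*a(-2, -6))*((-2 - j(4)) - F(-5)) = (-1*(-33)*(-1))*((-2 - (-2/3 - 1/3*4)) - 4*(-5)**2) = (33*(-1))*((-2 - (-2/3 - 4/3)) - 4*25) = -33*((-2 - 1*(-2)) - 1*100) = -33*((-2 + 2) - 100) = -33*(0 - 100) = -33*(-100) = 3300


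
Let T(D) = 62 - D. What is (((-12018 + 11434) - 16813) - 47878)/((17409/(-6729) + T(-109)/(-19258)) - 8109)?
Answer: 2819598925850/350386020373 ≈ 8.0471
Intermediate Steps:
(((-12018 + 11434) - 16813) - 47878)/((17409/(-6729) + T(-109)/(-19258)) - 8109) = (((-12018 + 11434) - 16813) - 47878)/((17409/(-6729) + (62 - 1*(-109))/(-19258)) - 8109) = ((-584 - 16813) - 47878)/((17409*(-1/6729) + (62 + 109)*(-1/19258)) - 8109) = (-17397 - 47878)/((-5803/2243 + 171*(-1/19258)) - 8109) = -65275/((-5803/2243 - 171/19258) - 8109) = -65275/(-112137727/43195694 - 8109) = -65275/(-350386020373/43195694) = -65275*(-43195694/350386020373) = 2819598925850/350386020373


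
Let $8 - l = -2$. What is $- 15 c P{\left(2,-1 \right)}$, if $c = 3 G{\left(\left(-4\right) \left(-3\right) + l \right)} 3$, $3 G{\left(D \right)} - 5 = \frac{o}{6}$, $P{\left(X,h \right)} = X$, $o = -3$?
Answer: $-405$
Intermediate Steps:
$l = 10$ ($l = 8 - -2 = 8 + 2 = 10$)
$G{\left(D \right)} = \frac{3}{2}$ ($G{\left(D \right)} = \frac{5}{3} + \frac{\left(-3\right) \frac{1}{6}}{3} = \frac{5}{3} + \frac{1}{3} \left(- \frac{1}{2}\right) = \frac{5}{3} - \frac{1}{6} = \frac{3}{2}$)
$c = \frac{27}{2}$ ($c = 3 \cdot \frac{3}{2} \cdot 3 = \frac{9}{2} \cdot 3 = \frac{27}{2} \approx 13.5$)
$- 15 c P{\left(2,-1 \right)} = \left(-15\right) \frac{27}{2} \cdot 2 = \left(- \frac{405}{2}\right) 2 = -405$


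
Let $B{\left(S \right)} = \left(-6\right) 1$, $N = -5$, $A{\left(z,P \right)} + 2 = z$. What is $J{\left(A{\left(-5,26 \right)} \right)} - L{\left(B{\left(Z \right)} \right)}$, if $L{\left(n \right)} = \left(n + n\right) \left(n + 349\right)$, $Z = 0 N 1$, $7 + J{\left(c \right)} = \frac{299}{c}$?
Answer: $\frac{28464}{7} \approx 4066.3$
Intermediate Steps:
$A{\left(z,P \right)} = -2 + z$
$J{\left(c \right)} = -7 + \frac{299}{c}$
$Z = 0$ ($Z = 0 \left(-5\right) 1 = 0 \cdot 1 = 0$)
$B{\left(S \right)} = -6$
$L{\left(n \right)} = 2 n \left(349 + n\right)$
$J{\left(A{\left(-5,26 \right)} \right)} - L{\left(B{\left(Z \right)} \right)} = \left(-7 + \frac{299}{-2 - 5}\right) - 2 \left(-6\right) \left(349 - 6\right) = \left(-7 + \frac{299}{-7}\right) - 2 \left(-6\right) 343 = \left(-7 + 299 \left(- \frac{1}{7}\right)\right) - -4116 = \left(-7 - \frac{299}{7}\right) + 4116 = - \frac{348}{7} + 4116 = \frac{28464}{7}$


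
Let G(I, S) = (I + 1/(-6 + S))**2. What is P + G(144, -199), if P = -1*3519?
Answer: 723485386/42025 ≈ 17216.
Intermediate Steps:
P = -3519
P + G(144, -199) = -3519 + (1 - 6*144 + 144*(-199))**2/(-6 - 199)**2 = -3519 + (1 - 864 - 28656)**2/(-205)**2 = -3519 + (1/42025)*(-29519)**2 = -3519 + (1/42025)*871371361 = -3519 + 871371361/42025 = 723485386/42025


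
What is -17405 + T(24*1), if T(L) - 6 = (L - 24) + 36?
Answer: -17363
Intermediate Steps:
T(L) = 18 + L (T(L) = 6 + ((L - 24) + 36) = 6 + ((-24 + L) + 36) = 6 + (12 + L) = 18 + L)
-17405 + T(24*1) = -17405 + (18 + 24*1) = -17405 + (18 + 24) = -17405 + 42 = -17363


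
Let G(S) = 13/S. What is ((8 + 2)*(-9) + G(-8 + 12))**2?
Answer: 120409/16 ≈ 7525.6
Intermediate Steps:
((8 + 2)*(-9) + G(-8 + 12))**2 = ((8 + 2)*(-9) + 13/(-8 + 12))**2 = (10*(-9) + 13/4)**2 = (-90 + 13*(1/4))**2 = (-90 + 13/4)**2 = (-347/4)**2 = 120409/16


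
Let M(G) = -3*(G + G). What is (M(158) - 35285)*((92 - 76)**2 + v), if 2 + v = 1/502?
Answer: -4620033597/502 ≈ -9.2032e+6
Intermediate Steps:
M(G) = -6*G
v = -1003/502 (v = -2 + 1/502 = -1003/502 ≈ -1.9980)
(M(158) - 35285)*((92 - 76)**2 + v) = (-6*158 - 35285)*((92 - 76)**2 - 1003/502) = (-948 - 35285)*(16**2 - 1003/502) = -36233*(256 - 1003/502) = -36233*127509/502 = -4620033597/502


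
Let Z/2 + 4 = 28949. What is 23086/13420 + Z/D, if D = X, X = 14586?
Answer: 25309459/4448730 ≈ 5.6891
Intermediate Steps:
Z = 57890 (Z = -8 + 2*28949 = -8 + 57898 = 57890)
D = 14586
23086/13420 + Z/D = 23086/13420 + 57890/14586 = 23086*(1/13420) + 57890*(1/14586) = 11543/6710 + 28945/7293 = 25309459/4448730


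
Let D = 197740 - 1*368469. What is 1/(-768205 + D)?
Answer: -1/938934 ≈ -1.0650e-6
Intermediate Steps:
D = -170729 (D = 197740 - 368469 = -170729)
1/(-768205 + D) = 1/(-768205 - 170729) = 1/(-938934) = -1/938934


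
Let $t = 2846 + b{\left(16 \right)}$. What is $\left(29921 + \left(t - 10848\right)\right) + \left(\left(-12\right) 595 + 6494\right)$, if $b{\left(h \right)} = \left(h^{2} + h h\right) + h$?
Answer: $21801$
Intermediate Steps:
$b{\left(h \right)} = h + 2 h^{2}$ ($b{\left(h \right)} = \left(h^{2} + h^{2}\right) + h = 2 h^{2} + h = h + 2 h^{2}$)
$t = 3374$ ($t = 2846 + 16 \left(1 + 2 \cdot 16\right) = 2846 + 16 \left(1 + 32\right) = 2846 + 16 \cdot 33 = 2846 + 528 = 3374$)
$\left(29921 + \left(t - 10848\right)\right) + \left(\left(-12\right) 595 + 6494\right) = \left(29921 + \left(3374 - 10848\right)\right) + \left(\left(-12\right) 595 + 6494\right) = \left(29921 + \left(3374 - 10848\right)\right) + \left(-7140 + 6494\right) = \left(29921 - 7474\right) - 646 = 22447 - 646 = 21801$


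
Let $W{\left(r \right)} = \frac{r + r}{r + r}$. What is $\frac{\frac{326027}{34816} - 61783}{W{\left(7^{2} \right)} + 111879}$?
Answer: $- \frac{2150710901}{3895214080} \approx -0.55214$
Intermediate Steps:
$W{\left(r \right)} = 1$ ($W{\left(r \right)} = \frac{2 r}{2 r} = 2 r \frac{1}{2 r} = 1$)
$\frac{\frac{326027}{34816} - 61783}{W{\left(7^{2} \right)} + 111879} = \frac{\frac{326027}{34816} - 61783}{1 + 111879} = \frac{326027 \cdot \frac{1}{34816} - 61783}{111880} = \left(\frac{326027}{34816} - 61783\right) \frac{1}{111880} = \left(- \frac{2150710901}{34816}\right) \frac{1}{111880} = - \frac{2150710901}{3895214080}$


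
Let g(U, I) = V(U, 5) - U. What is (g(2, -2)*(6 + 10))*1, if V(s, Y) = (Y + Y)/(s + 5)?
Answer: -64/7 ≈ -9.1429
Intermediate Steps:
V(s, Y) = 2*Y/(5 + s) (V(s, Y) = (2*Y)/(5 + s) = 2*Y/(5 + s))
g(U, I) = -U + 10/(5 + U) (g(U, I) = 2*5/(5 + U) - U = 10/(5 + U) - U = -U + 10/(5 + U))
(g(2, -2)*(6 + 10))*1 = (((10 - 1*2*(5 + 2))/(5 + 2))*(6 + 10))*1 = (((10 - 1*2*7)/7)*16)*1 = (((10 - 14)/7)*16)*1 = (((⅐)*(-4))*16)*1 = -4/7*16*1 = -64/7*1 = -64/7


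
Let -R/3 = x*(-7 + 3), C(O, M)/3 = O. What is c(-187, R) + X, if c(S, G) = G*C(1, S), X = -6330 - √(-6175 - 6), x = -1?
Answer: -6366 - I*√6181 ≈ -6366.0 - 78.619*I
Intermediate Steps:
C(O, M) = 3*O
R = -12 (R = -(-3)*(-7 + 3) = -(-3)*(-4) = -3*4 = -12)
X = -6330 - I*√6181 (X = -6330 - √(-6181) = -6330 - I*√6181 ≈ -6330.0 - 78.619*I)
c(S, G) = 3*G (c(S, G) = G*(3*1) = G*3 = 3*G)
c(-187, R) + X = 3*(-12) + (-6330 - I*√6181) = -36 + (-6330 - I*√6181) = -6366 - I*√6181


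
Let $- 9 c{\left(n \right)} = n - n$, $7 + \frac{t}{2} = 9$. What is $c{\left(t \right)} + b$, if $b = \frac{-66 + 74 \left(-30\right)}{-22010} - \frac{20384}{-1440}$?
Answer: $\frac{1412324}{99045} \approx 14.259$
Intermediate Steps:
$t = 4$ ($t = -14 + 2 \cdot 9 = -14 + 18 = 4$)
$c{\left(n \right)} = 0$ ($c{\left(n \right)} = - \frac{n - n}{9} = \left(- \frac{1}{9}\right) 0 = 0$)
$b = \frac{1412324}{99045}$ ($b = \left(-66 - 2220\right) \left(- \frac{1}{22010}\right) - - \frac{637}{45} = \left(-2286\right) \left(- \frac{1}{22010}\right) + \frac{637}{45} = \frac{1143}{11005} + \frac{637}{45} = \frac{1412324}{99045} \approx 14.259$)
$c{\left(t \right)} + b = 0 + \frac{1412324}{99045} = \frac{1412324}{99045}$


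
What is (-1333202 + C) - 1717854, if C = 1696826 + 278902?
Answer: -1075328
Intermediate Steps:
C = 1975728
(-1333202 + C) - 1717854 = (-1333202 + 1975728) - 1717854 = 642526 - 1717854 = -1075328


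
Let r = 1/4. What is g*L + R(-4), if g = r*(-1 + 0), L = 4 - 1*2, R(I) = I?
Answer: -9/2 ≈ -4.5000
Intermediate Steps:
r = ¼ ≈ 0.25000
L = 2 (L = 4 - 2 = 2)
g = -¼ (g = (-1 + 0)/4 = (¼)*(-1) = -¼ ≈ -0.25000)
g*L + R(-4) = -¼*2 - 4 = -½ - 4 = -9/2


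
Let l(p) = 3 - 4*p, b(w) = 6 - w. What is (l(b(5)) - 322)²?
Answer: 104329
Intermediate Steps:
(l(b(5)) - 322)² = ((3 - 4*(6 - 1*5)) - 322)² = ((3 - 4*(6 - 5)) - 322)² = ((3 - 4*1) - 322)² = ((3 - 4) - 322)² = (-1 - 322)² = (-323)² = 104329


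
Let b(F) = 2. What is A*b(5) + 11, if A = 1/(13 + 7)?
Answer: 111/10 ≈ 11.100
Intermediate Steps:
A = 1/20 ≈ 0.050000
A*b(5) + 11 = (1/20)*2 + 11 = 1/10 + 11 = 111/10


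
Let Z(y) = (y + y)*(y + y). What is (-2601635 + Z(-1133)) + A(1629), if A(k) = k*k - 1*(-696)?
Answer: 5187458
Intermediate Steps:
A(k) = 696 + k² (A(k) = k² + 696 = 696 + k²)
Z(y) = 4*y² (Z(y) = (2*y)*(2*y) = 4*y²)
(-2601635 + Z(-1133)) + A(1629) = (-2601635 + 4*(-1133)²) + (696 + 1629²) = (-2601635 + 4*1283689) + (696 + 2653641) = (-2601635 + 5134756) + 2654337 = 2533121 + 2654337 = 5187458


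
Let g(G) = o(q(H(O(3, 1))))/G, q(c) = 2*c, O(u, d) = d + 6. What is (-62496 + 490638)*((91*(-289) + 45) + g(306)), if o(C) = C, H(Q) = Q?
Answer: -573261444470/51 ≈ -1.1240e+10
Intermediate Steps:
O(u, d) = 6 + d
g(G) = 14/G (g(G) = (2*(6 + 1))/G = (2*7)/G = 14/G)
(-62496 + 490638)*((91*(-289) + 45) + g(306)) = (-62496 + 490638)*((91*(-289) + 45) + 14/306) = 428142*((-26299 + 45) + 14*(1/306)) = 428142*(-26254 + 7/153) = 428142*(-4016855/153) = -573261444470/51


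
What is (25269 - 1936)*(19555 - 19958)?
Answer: -9403199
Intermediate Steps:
(25269 - 1936)*(19555 - 19958) = 23333*(-403) = -9403199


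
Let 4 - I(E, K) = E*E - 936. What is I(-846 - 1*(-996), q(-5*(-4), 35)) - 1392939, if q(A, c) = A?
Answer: -1414499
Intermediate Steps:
I(E, K) = 940 - E**2 (I(E, K) = 4 - (E*E - 936) = 4 - (E**2 - 936) = 4 - (-936 + E**2) = 4 + (936 - E**2) = 940 - E**2)
I(-846 - 1*(-996), q(-5*(-4), 35)) - 1392939 = (940 - (-846 - 1*(-996))**2) - 1392939 = (940 - (-846 + 996)**2) - 1392939 = (940 - 1*150**2) - 1392939 = (940 - 1*22500) - 1392939 = (940 - 22500) - 1392939 = -21560 - 1392939 = -1414499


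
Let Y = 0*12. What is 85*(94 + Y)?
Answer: 7990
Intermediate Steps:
Y = 0
85*(94 + Y) = 85*(94 + 0) = 85*94 = 7990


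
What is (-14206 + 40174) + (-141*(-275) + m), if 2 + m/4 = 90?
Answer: 65095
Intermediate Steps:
m = 352 (m = -8 + 4*90 = -8 + 360 = 352)
(-14206 + 40174) + (-141*(-275) + m) = (-14206 + 40174) + (-141*(-275) + 352) = 25968 + (38775 + 352) = 25968 + 39127 = 65095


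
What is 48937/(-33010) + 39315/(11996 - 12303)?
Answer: -1312811809/10134070 ≈ -129.54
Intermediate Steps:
48937/(-33010) + 39315/(11996 - 12303) = 48937*(-1/33010) + 39315/(-307) = -48937/33010 + 39315*(-1/307) = -48937/33010 - 39315/307 = -1312811809/10134070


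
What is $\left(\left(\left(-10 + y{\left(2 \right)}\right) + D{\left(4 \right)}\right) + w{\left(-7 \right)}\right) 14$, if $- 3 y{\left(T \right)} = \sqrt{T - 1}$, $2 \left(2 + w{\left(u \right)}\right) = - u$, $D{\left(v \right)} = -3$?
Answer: $- \frac{497}{3} \approx -165.67$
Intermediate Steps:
$w{\left(u \right)} = -2 - \frac{u}{2}$ ($w{\left(u \right)} = -2 + \frac{\left(-1\right) u}{2} = -2 - \frac{u}{2}$)
$y{\left(T \right)} = - \frac{\sqrt{-1 + T}}{3}$ ($y{\left(T \right)} = - \frac{\sqrt{T - 1}}{3} = - \frac{\sqrt{-1 + T}}{3}$)
$\left(\left(\left(-10 + y{\left(2 \right)}\right) + D{\left(4 \right)}\right) + w{\left(-7 \right)}\right) 14 = \left(\left(\left(-10 - \frac{\sqrt{-1 + 2}}{3}\right) - 3\right) - - \frac{3}{2}\right) 14 = \left(\left(\left(-10 - \frac{\sqrt{1}}{3}\right) - 3\right) + \left(-2 + \frac{7}{2}\right)\right) 14 = \left(\left(\left(-10 - \frac{1}{3}\right) - 3\right) + \frac{3}{2}\right) 14 = \left(\left(- \frac{31}{3} - 3\right) + \frac{3}{2}\right) 14 = \left(- \frac{40}{3} + \frac{3}{2}\right) 14 = \left(- \frac{71}{6}\right) 14 = - \frac{497}{3}$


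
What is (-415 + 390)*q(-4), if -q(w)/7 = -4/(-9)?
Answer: 700/9 ≈ 77.778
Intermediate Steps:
q(w) = -28/9 (q(w) = -(-28)/(-9) = -(-28)*(-1)/9 = -7*4/9 = -28/9)
(-415 + 390)*q(-4) = (-415 + 390)*(-28/9) = -25*(-28/9) = 700/9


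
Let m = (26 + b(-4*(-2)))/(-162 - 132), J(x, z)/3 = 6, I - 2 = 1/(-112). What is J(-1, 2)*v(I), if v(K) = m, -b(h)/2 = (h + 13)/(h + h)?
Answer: -561/392 ≈ -1.4311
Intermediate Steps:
I = 223/112 (I = 2 + 1/(-112) = 2 - 1/112 = 223/112 ≈ 1.9911)
J(x, z) = 18 (J(x, z) = 3*6 = 18)
b(h) = -(13 + h)/h (b(h) = -2*(h + 13)/(h + h) = -2*(13 + h)/(2*h) = -2*(13 + h)*1/(2*h) = -(13 + h)/h)
m = -187/2352 (m = (26 + (-13 - (-4)*(-2))/((-4*(-2))))/(-162 - 132) = (26 + (-13 - 1*8)/8)/(-294) = (26 + (-13 - 8)/8)*(-1/294) = (26 + (1/8)*(-21))*(-1/294) = (26 - 21/8)*(-1/294) = (187/8)*(-1/294) = -187/2352 ≈ -0.079507)
v(K) = -187/2352
J(-1, 2)*v(I) = 18*(-187/2352) = -561/392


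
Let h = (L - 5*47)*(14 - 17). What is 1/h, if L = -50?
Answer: 1/855 ≈ 0.0011696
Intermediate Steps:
h = 855 (h = (-50 - 5*47)*(14 - 17) = (-50 - 235)*(-3) = -285*(-3) = 855)
1/h = 1/855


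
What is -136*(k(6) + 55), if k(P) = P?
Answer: -8296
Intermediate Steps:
-136*(k(6) + 55) = -136*(6 + 55) = -136*61 = -8296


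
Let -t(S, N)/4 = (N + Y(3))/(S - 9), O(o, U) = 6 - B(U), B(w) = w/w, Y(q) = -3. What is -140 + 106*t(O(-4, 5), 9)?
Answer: 496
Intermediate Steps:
B(w) = 1
O(o, U) = 5 (O(o, U) = 6 - 1*1 = 6 - 1 = 5)
t(S, N) = -4*(-3 + N)/(-9 + S) (t(S, N) = -4*(N - 3)/(S - 9) = -4*(-3 + N)/(-9 + S))
-140 + 106*t(O(-4, 5), 9) = -140 + 106*(4*(3 - 1*9)/(-9 + 5)) = -140 + 106*(4*(3 - 9)/(-4)) = -140 + 106*(4*(-¼)*(-6)) = -140 + 106*6 = -140 + 636 = 496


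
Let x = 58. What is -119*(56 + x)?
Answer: -13566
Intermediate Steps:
-119*(56 + x) = -119*(56 + 58) = -119*114 = -13566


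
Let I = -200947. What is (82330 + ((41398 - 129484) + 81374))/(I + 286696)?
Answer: 25206/28583 ≈ 0.88185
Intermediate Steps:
(82330 + ((41398 - 129484) + 81374))/(I + 286696) = (82330 + ((41398 - 129484) + 81374))/(-200947 + 286696) = (82330 + (-88086 + 81374))/85749 = (82330 - 6712)*(1/85749) = 75618*(1/85749) = 25206/28583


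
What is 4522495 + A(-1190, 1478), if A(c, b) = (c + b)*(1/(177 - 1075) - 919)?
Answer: 1911762383/449 ≈ 4.2578e+6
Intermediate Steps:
A(c, b) = -825263*b/898 - 825263*c/898 (A(c, b) = (b + c)*(1/(-898) - 919) = (b + c)*(-1/898 - 919) = (b + c)*(-825263/898) = -825263*b/898 - 825263*c/898)
4522495 + A(-1190, 1478) = 4522495 + (-825263/898*1478 - 825263/898*(-1190)) = 4522495 + (-609869357/449 + 491031485/449) = 4522495 - 118837872/449 = 1911762383/449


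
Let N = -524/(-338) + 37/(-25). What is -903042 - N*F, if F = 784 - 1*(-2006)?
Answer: -763236216/845 ≈ -9.0324e+5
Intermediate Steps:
F = 2790 (F = 784 + 2006 = 2790)
N = 297/4225 (N = -524*(-1/338) + 37*(-1/25) = 262/169 - 37/25 = 297/4225 ≈ 0.070296)
-903042 - N*F = -903042 - 297*2790/4225 = -903042 - 1*165726/845 = -903042 - 165726/845 = -763236216/845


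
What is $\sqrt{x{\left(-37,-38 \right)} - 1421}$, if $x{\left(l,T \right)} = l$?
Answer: $27 i \sqrt{2} \approx 38.184 i$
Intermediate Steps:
$\sqrt{x{\left(-37,-38 \right)} - 1421} = \sqrt{-37 - 1421} = \sqrt{-1458} = 27 i \sqrt{2}$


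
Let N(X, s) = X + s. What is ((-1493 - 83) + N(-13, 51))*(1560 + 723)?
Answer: -3511254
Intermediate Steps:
((-1493 - 83) + N(-13, 51))*(1560 + 723) = ((-1493 - 83) + (-13 + 51))*(1560 + 723) = (-1576 + 38)*2283 = -1538*2283 = -3511254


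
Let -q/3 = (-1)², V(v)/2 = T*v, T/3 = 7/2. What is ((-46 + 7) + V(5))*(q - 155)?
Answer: -10428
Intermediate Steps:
T = 21/2 (T = 3*(7/2) = 21/2 ≈ 10.500)
V(v) = 21*v (V(v) = 2*(21*v/2) = 21*v)
q = -3 (q = -3*(-1)² = -3*1 = -3)
((-46 + 7) + V(5))*(q - 155) = ((-46 + 7) + 21*5)*(-3 - 155) = (-39 + 105)*(-158) = 66*(-158) = -10428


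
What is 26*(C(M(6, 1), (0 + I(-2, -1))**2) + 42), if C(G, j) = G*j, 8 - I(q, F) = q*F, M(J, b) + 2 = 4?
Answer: 2964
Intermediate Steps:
M(J, b) = 2 (M(J, b) = -2 + 4 = 2)
I(q, F) = 8 - F*q (I(q, F) = 8 - q*F = 8 - F*q)
26*(C(M(6, 1), (0 + I(-2, -1))**2) + 42) = 26*(2*(0 + (8 - 1*(-1)*(-2)))**2 + 42) = 26*(2*(0 + (8 - 2))**2 + 42) = 26*(2*(0 + 6)**2 + 42) = 26*(2*6**2 + 42) = 26*(2*36 + 42) = 26*(72 + 42) = 26*114 = 2964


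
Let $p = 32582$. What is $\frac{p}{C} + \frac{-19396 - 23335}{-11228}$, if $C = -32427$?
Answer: $\frac{1019807441}{364090356} \approx 2.801$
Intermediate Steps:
$\frac{p}{C} + \frac{-19396 - 23335}{-11228} = \frac{32582}{-32427} + \frac{-19396 - 23335}{-11228} = 32582 \left(- \frac{1}{32427}\right) - - \frac{42731}{11228} = - \frac{32582}{32427} + \frac{42731}{11228} = \frac{1019807441}{364090356}$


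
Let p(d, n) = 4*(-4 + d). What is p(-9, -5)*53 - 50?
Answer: -2806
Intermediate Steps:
p(d, n) = -16 + 4*d
p(-9, -5)*53 - 50 = (-16 + 4*(-9))*53 - 50 = (-16 - 36)*53 - 50 = -52*53 - 50 = -2756 - 50 = -2806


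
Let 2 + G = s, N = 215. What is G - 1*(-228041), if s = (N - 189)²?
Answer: 228715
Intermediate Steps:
s = 676 (s = (215 - 189)² = 26² = 676)
G = 674 (G = -2 + 676 = 674)
G - 1*(-228041) = 674 - 1*(-228041) = 674 + 228041 = 228715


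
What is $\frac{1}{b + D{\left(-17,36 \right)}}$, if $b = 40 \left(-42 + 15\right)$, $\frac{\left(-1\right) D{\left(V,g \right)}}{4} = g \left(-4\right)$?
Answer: $- \frac{1}{504} \approx -0.0019841$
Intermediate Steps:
$D{\left(V,g \right)} = 16 g$ ($D{\left(V,g \right)} = - 4 g \left(-4\right) = - 4 \left(- 4 g\right) = 16 g$)
$b = -1080$ ($b = 40 \left(-27\right) = -1080$)
$\frac{1}{b + D{\left(-17,36 \right)}} = \frac{1}{-1080 + 16 \cdot 36} = \frac{1}{-1080 + 576} = \frac{1}{-504} = - \frac{1}{504}$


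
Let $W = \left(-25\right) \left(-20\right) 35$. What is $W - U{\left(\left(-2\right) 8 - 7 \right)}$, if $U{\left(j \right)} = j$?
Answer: $17523$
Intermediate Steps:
$W = 17500$ ($W = 500 \cdot 35 = 17500$)
$W - U{\left(\left(-2\right) 8 - 7 \right)} = 17500 - \left(\left(-2\right) 8 - 7\right) = 17500 - \left(-16 - 7\right) = 17500 - -23 = 17500 + 23 = 17523$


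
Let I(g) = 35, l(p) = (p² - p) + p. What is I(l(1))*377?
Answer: 13195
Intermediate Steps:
l(p) = p²
I(l(1))*377 = 35*377 = 13195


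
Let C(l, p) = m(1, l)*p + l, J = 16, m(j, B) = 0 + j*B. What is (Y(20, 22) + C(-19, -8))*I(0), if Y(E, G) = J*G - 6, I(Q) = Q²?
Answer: 0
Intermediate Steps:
m(j, B) = B*j (m(j, B) = 0 + B*j = B*j)
Y(E, G) = -6 + 16*G (Y(E, G) = 16*G - 6 = -6 + 16*G)
C(l, p) = l + l*p (C(l, p) = (l*1)*p + l = l*p + l = l + l*p)
(Y(20, 22) + C(-19, -8))*I(0) = ((-6 + 16*22) - 19*(1 - 8))*0² = ((-6 + 352) - 19*(-7))*0 = (346 + 133)*0 = 479*0 = 0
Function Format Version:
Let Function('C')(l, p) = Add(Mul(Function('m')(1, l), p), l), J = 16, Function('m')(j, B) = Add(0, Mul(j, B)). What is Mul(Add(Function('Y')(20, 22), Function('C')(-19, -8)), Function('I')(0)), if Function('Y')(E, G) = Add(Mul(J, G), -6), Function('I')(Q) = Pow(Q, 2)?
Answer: 0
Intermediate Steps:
Function('m')(j, B) = Mul(B, j) (Function('m')(j, B) = Add(0, Mul(B, j)) = Mul(B, j))
Function('Y')(E, G) = Add(-6, Mul(16, G)) (Function('Y')(E, G) = Add(Mul(16, G), -6) = Add(-6, Mul(16, G)))
Function('C')(l, p) = Add(l, Mul(l, p)) (Function('C')(l, p) = Add(Mul(Mul(l, 1), p), l) = Add(Mul(l, p), l) = Add(l, Mul(l, p)))
Mul(Add(Function('Y')(20, 22), Function('C')(-19, -8)), Function('I')(0)) = Mul(Add(Add(-6, Mul(16, 22)), Mul(-19, Add(1, -8))), Pow(0, 2)) = Mul(Add(Add(-6, 352), Mul(-19, -7)), 0) = Mul(Add(346, 133), 0) = Mul(479, 0) = 0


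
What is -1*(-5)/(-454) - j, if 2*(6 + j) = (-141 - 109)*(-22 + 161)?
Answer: 7890969/454 ≈ 17381.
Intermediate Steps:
j = -17381 (j = -6 + ((-141 - 109)*(-22 + 161))/2 = -6 + (-250*139)/2 = -6 + (1/2)*(-34750) = -6 - 17375 = -17381)
-1*(-5)/(-454) - j = -1*(-5)/(-454) - 1*(-17381) = 5*(-1/454) + 17381 = -5/454 + 17381 = 7890969/454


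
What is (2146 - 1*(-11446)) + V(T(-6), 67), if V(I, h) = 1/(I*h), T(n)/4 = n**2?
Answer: 131135617/9648 ≈ 13592.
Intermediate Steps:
T(n) = 4*n**2
V(I, h) = 1/(I*h)
(2146 - 1*(-11446)) + V(T(-6), 67) = (2146 - 1*(-11446)) + 1/((4*(-6)**2)*67) = (2146 + 11446) + (1/67)/(4*36) = 13592 + (1/67)/144 = 13592 + (1/144)*(1/67) = 13592 + 1/9648 = 131135617/9648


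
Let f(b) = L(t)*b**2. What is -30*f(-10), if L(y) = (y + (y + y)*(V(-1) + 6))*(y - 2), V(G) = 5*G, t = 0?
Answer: 0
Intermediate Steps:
L(y) = 3*y*(-2 + y) (L(y) = (y + (y + y)*(5*(-1) + 6))*(y - 2) = (y + (2*y)*(-5 + 6))*(-2 + y) = (y + (2*y)*1)*(-2 + y) = (y + 2*y)*(-2 + y) = (3*y)*(-2 + y) = 3*y*(-2 + y))
f(b) = 0 (f(b) = (3*0*(-2 + 0))*b**2 = (3*0*(-2))*b**2 = 0*b**2 = 0)
-30*f(-10) = -30*0 = 0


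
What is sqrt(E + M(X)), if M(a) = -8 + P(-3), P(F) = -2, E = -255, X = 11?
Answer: I*sqrt(265) ≈ 16.279*I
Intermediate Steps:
M(a) = -10 (M(a) = -8 - 2 = -10)
sqrt(E + M(X)) = sqrt(-255 - 10) = sqrt(-265) = I*sqrt(265)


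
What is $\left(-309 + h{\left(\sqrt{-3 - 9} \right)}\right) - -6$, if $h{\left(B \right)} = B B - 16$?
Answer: $-331$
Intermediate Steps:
$h{\left(B \right)} = -16 + B^{2}$ ($h{\left(B \right)} = B^{2} - 16 = -16 + B^{2}$)
$\left(-309 + h{\left(\sqrt{-3 - 9} \right)}\right) - -6 = \left(-309 - \left(16 - \left(\sqrt{-3 - 9}\right)^{2}\right)\right) - -6 = \left(-309 - \left(16 - \left(\sqrt{-12}\right)^{2}\right)\right) + 6 = \left(-309 - \left(16 - \left(2 i \sqrt{3}\right)^{2}\right)\right) + 6 = \left(-309 - 28\right) + 6 = -337 + 6 = -331$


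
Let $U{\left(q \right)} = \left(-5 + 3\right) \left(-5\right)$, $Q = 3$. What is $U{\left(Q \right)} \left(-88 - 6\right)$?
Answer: $-940$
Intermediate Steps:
$U{\left(q \right)} = 10$ ($U{\left(q \right)} = \left(-2\right) \left(-5\right) = 10$)
$U{\left(Q \right)} \left(-88 - 6\right) = 10 \left(-88 - 6\right) = 10 \left(-94\right) = -940$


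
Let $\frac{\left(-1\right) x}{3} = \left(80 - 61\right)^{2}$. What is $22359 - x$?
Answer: $23442$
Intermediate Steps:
$x = -1083$ ($x = - 3 \left(80 - 61\right)^{2} = - 3 \cdot 19^{2} = \left(-3\right) 361 = -1083$)
$22359 - x = 22359 - -1083 = 22359 + 1083 = 23442$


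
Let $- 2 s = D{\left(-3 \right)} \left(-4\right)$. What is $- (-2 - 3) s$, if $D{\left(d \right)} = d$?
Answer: $-30$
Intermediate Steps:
$s = -6$ ($s = - \frac{\left(-3\right) \left(-4\right)}{2} = \left(- \frac{1}{2}\right) 12 = -6$)
$- (-2 - 3) s = - (-2 - 3) \left(-6\right) = \left(-1\right) \left(-5\right) \left(-6\right) = 5 \left(-6\right) = -30$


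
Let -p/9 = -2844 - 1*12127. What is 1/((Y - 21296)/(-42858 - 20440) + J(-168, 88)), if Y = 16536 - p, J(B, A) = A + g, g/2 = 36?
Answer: 63298/10267179 ≈ 0.0061651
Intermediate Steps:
g = 72 (g = 2*36 = 72)
p = 134739 (p = -9*(-2844 - 1*12127) = -9*(-2844 - 12127) = -9*(-14971) = 134739)
J(B, A) = 72 + A (J(B, A) = A + 72 = 72 + A)
Y = -118203 (Y = 16536 - 1*134739 = 16536 - 134739 = -118203)
1/((Y - 21296)/(-42858 - 20440) + J(-168, 88)) = 1/((-118203 - 21296)/(-42858 - 20440) + (72 + 88)) = 1/(-139499/(-63298) + 160) = 1/(-139499*(-1/63298) + 160) = 1/(139499/63298 + 160) = 1/(10267179/63298) = 63298/10267179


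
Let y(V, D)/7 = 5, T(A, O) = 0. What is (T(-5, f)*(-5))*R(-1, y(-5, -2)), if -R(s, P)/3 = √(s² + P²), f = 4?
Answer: 0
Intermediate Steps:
y(V, D) = 35 (y(V, D) = 7*5 = 35)
R(s, P) = -3*√(P² + s²) (R(s, P) = -3*√(s² + P²) = -3*√(P² + s²))
(T(-5, f)*(-5))*R(-1, y(-5, -2)) = (0*(-5))*(-3*√(35² + (-1)²)) = 0*(-3*√(1225 + 1)) = 0*(-3*√1226) = 0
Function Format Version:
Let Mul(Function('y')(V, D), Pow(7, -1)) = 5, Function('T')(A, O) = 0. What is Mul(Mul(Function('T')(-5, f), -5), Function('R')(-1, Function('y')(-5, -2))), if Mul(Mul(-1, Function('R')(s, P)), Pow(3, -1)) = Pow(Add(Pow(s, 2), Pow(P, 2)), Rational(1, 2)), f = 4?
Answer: 0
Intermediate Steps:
Function('y')(V, D) = 35 (Function('y')(V, D) = Mul(7, 5) = 35)
Function('R')(s, P) = Mul(-3, Pow(Add(Pow(P, 2), Pow(s, 2)), Rational(1, 2))) (Function('R')(s, P) = Mul(-3, Pow(Add(Pow(s, 2), Pow(P, 2)), Rational(1, 2))) = Mul(-3, Pow(Add(Pow(P, 2), Pow(s, 2)), Rational(1, 2))))
Mul(Mul(Function('T')(-5, f), -5), Function('R')(-1, Function('y')(-5, -2))) = Mul(Mul(0, -5), Mul(-3, Pow(Add(Pow(35, 2), Pow(-1, 2)), Rational(1, 2)))) = Mul(0, Mul(-3, Pow(Add(1225, 1), Rational(1, 2)))) = Mul(0, Mul(-3, Pow(1226, Rational(1, 2)))) = 0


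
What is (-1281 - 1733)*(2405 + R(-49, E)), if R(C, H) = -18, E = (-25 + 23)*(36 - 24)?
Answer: -7194418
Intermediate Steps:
E = -24 (E = -2*12 = -24)
(-1281 - 1733)*(2405 + R(-49, E)) = (-1281 - 1733)*(2405 - 18) = -3014*2387 = -7194418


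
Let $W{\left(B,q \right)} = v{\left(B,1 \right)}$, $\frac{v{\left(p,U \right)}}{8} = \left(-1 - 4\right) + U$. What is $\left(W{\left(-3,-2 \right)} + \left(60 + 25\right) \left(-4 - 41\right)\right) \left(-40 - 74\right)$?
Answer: $439698$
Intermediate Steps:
$v{\left(p,U \right)} = -40 + 8 U$ ($v{\left(p,U \right)} = 8 \left(\left(-1 - 4\right) + U\right) = 8 \left(-5 + U\right) = -40 + 8 U$)
$W{\left(B,q \right)} = -32$ ($W{\left(B,q \right)} = -40 + 8 \cdot 1 = -40 + 8 = -32$)
$\left(W{\left(-3,-2 \right)} + \left(60 + 25\right) \left(-4 - 41\right)\right) \left(-40 - 74\right) = \left(-32 + \left(60 + 25\right) \left(-4 - 41\right)\right) \left(-40 - 74\right) = \left(-32 + 85 \left(-45\right)\right) \left(-114\right) = \left(-32 - 3825\right) \left(-114\right) = \left(-3857\right) \left(-114\right) = 439698$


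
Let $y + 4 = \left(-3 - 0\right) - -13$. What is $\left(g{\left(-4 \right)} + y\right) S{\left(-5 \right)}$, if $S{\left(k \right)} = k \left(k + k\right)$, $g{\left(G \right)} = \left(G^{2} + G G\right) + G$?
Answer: $1700$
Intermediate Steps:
$y = 6$ ($y = -4 - -10 = -4 + \left(\left(-3 + 0\right) + 13\right) = -4 + \left(-3 + 13\right) = -4 + 10 = 6$)
$g{\left(G \right)} = G + 2 G^{2}$ ($g{\left(G \right)} = \left(G^{2} + G^{2}\right) + G = 2 G^{2} + G = G + 2 G^{2}$)
$S{\left(k \right)} = 2 k^{2}$ ($S{\left(k \right)} = k 2 k = 2 k^{2}$)
$\left(g{\left(-4 \right)} + y\right) S{\left(-5 \right)} = \left(- 4 \left(1 + 2 \left(-4\right)\right) + 6\right) 2 \left(-5\right)^{2} = \left(- 4 \left(1 - 8\right) + 6\right) 2 \cdot 25 = \left(\left(-4\right) \left(-7\right) + 6\right) 50 = \left(28 + 6\right) 50 = 34 \cdot 50 = 1700$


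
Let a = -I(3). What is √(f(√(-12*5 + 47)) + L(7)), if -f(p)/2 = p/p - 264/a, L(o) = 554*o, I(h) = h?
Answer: 10*√37 ≈ 60.828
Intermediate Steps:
a = -3 (a = -1*3 = -3)
f(p) = -178 (f(p) = -2*(p/p - 264/(-3)) = -2*(1 - 264*(-⅓)) = -2*(1 + 88) = -2*89 = -178)
√(f(√(-12*5 + 47)) + L(7)) = √(-178 + 554*7) = √(-178 + 3878) = √3700 = 10*√37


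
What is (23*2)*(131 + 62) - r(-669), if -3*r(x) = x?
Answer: 8655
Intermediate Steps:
r(x) = -x/3
(23*2)*(131 + 62) - r(-669) = (23*2)*(131 + 62) - (-1)*(-669)/3 = 46*193 - 1*223 = 8878 - 223 = 8655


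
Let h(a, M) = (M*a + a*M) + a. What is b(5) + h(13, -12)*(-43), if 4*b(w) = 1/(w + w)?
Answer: 514281/40 ≈ 12857.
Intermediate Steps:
b(w) = 1/(8*w) (b(w) = 1/(4*(w + w)) = 1/(4*((2*w))) = (1/(2*w))/4 = 1/(8*w))
h(a, M) = a + 2*M*a (h(a, M) = (M*a + M*a) + a = 2*M*a + a = a + 2*M*a)
b(5) + h(13, -12)*(-43) = (⅛)/5 + (13*(1 + 2*(-12)))*(-43) = (⅛)*(⅕) + (13*(1 - 24))*(-43) = 1/40 + (13*(-23))*(-43) = 1/40 - 299*(-43) = 1/40 + 12857 = 514281/40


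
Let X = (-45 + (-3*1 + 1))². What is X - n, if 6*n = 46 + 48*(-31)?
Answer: 7348/3 ≈ 2449.3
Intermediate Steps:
X = 2209 (X = (-45 + (-3 + 1))² = (-45 - 2)² = (-47)² = 2209)
n = -721/3 (n = (46 + 48*(-31))/6 = (46 - 1488)/6 = (⅙)*(-1442) = -721/3 ≈ -240.33)
X - n = 2209 - 1*(-721/3) = 2209 + 721/3 = 7348/3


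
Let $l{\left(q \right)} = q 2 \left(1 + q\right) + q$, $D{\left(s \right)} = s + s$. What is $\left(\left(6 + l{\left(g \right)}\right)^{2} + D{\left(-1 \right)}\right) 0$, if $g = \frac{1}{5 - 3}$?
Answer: $0$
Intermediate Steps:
$D{\left(s \right)} = 2 s$
$g = \frac{1}{2} \approx 0.5$
$l{\left(q \right)} = q + q \left(2 + 2 q\right)$ ($l{\left(q \right)} = q \left(2 + 2 q\right) + q = q + q \left(2 + 2 q\right)$)
$\left(\left(6 + l{\left(g \right)}\right)^{2} + D{\left(-1 \right)}\right) 0 = \left(\left(6 + \frac{3 + 2 \cdot \frac{1}{2}}{2}\right)^{2} + 2 \left(-1\right)\right) 0 = \left(\left(6 + \frac{3 + 1}{2}\right)^{2} - 2\right) 0 = \left(\left(6 + \frac{1}{2} \cdot 4\right)^{2} - 2\right) 0 = \left(\left(6 + 2\right)^{2} - 2\right) 0 = \left(8^{2} - 2\right) 0 = \left(64 - 2\right) 0 = 62 \cdot 0 = 0$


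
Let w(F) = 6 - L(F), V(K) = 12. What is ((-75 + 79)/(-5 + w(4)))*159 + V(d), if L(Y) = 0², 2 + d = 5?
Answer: 648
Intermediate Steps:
d = 3 (d = -2 + 5 = 3)
L(Y) = 0
w(F) = 6 (w(F) = 6 - 1*0 = 6 + 0 = 6)
((-75 + 79)/(-5 + w(4)))*159 + V(d) = ((-75 + 79)/(-5 + 6))*159 + 12 = (4/1)*159 + 12 = (4*1)*159 + 12 = 4*159 + 12 = 636 + 12 = 648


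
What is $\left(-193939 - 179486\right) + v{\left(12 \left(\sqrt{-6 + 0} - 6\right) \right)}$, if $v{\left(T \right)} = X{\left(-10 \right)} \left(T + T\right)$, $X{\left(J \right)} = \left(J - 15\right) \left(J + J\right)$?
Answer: $-445425 + 12000 i \sqrt{6} \approx -4.4543 \cdot 10^{5} + 29394.0 i$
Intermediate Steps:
$X{\left(J \right)} = 2 J \left(-15 + J\right)$ ($X{\left(J \right)} = \left(-15 + J\right) 2 J = 2 J \left(-15 + J\right)$)
$v{\left(T \right)} = 1000 T$ ($v{\left(T \right)} = 2 \left(-10\right) \left(-15 - 10\right) \left(T + T\right) = 2 \left(-10\right) \left(-25\right) 2 T = 500 \cdot 2 T = 1000 T$)
$\left(-193939 - 179486\right) + v{\left(12 \left(\sqrt{-6 + 0} - 6\right) \right)} = \left(-193939 - 179486\right) + 1000 \cdot 12 \left(\sqrt{-6 + 0} - 6\right) = \left(-193939 - 179486\right) + 1000 \cdot 12 \left(\sqrt{-6} - 6\right) = -373425 + 1000 \cdot 12 \left(i \sqrt{6} - 6\right) = -373425 + 1000 \cdot 12 \left(-6 + i \sqrt{6}\right) = -373425 + 1000 \left(-72 + 12 i \sqrt{6}\right) = -373425 - \left(72000 - 12000 i \sqrt{6}\right) = -445425 + 12000 i \sqrt{6}$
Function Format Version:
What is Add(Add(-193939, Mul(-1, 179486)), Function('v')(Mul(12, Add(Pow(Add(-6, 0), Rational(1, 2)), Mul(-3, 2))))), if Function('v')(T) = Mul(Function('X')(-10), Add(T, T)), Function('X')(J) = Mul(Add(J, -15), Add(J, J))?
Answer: Add(-445425, Mul(12000, I, Pow(6, Rational(1, 2)))) ≈ Add(-4.4543e+5, Mul(29394., I))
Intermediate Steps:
Function('X')(J) = Mul(2, J, Add(-15, J)) (Function('X')(J) = Mul(Add(-15, J), Mul(2, J)) = Mul(2, J, Add(-15, J)))
Function('v')(T) = Mul(1000, T) (Function('v')(T) = Mul(Mul(2, -10, Add(-15, -10)), Add(T, T)) = Mul(Mul(2, -10, -25), Mul(2, T)) = Mul(500, Mul(2, T)) = Mul(1000, T))
Add(Add(-193939, Mul(-1, 179486)), Function('v')(Mul(12, Add(Pow(Add(-6, 0), Rational(1, 2)), Mul(-3, 2))))) = Add(Add(-193939, Mul(-1, 179486)), Mul(1000, Mul(12, Add(Pow(Add(-6, 0), Rational(1, 2)), Mul(-3, 2))))) = Add(Add(-193939, -179486), Mul(1000, Mul(12, Add(Pow(-6, Rational(1, 2)), -6)))) = Add(-373425, Mul(1000, Mul(12, Add(Mul(I, Pow(6, Rational(1, 2))), -6)))) = Add(-373425, Mul(1000, Mul(12, Add(-6, Mul(I, Pow(6, Rational(1, 2))))))) = Add(-373425, Mul(1000, Add(-72, Mul(12, I, Pow(6, Rational(1, 2)))))) = Add(-373425, Add(-72000, Mul(12000, I, Pow(6, Rational(1, 2))))) = Add(-445425, Mul(12000, I, Pow(6, Rational(1, 2))))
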